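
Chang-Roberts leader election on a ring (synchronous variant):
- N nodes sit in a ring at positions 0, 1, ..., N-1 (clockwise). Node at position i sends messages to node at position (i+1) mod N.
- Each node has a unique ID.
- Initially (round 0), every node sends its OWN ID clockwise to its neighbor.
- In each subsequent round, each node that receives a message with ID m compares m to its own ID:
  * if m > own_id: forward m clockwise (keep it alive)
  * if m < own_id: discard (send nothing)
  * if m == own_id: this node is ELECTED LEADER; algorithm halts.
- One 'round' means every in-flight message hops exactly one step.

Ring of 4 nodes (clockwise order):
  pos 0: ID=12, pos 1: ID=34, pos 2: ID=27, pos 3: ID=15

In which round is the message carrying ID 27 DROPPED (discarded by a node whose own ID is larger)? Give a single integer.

Round 1: pos1(id34) recv 12: drop; pos2(id27) recv 34: fwd; pos3(id15) recv 27: fwd; pos0(id12) recv 15: fwd
Round 2: pos3(id15) recv 34: fwd; pos0(id12) recv 27: fwd; pos1(id34) recv 15: drop
Round 3: pos0(id12) recv 34: fwd; pos1(id34) recv 27: drop
Round 4: pos1(id34) recv 34: ELECTED
Message ID 27 originates at pos 2; dropped at pos 1 in round 3

Answer: 3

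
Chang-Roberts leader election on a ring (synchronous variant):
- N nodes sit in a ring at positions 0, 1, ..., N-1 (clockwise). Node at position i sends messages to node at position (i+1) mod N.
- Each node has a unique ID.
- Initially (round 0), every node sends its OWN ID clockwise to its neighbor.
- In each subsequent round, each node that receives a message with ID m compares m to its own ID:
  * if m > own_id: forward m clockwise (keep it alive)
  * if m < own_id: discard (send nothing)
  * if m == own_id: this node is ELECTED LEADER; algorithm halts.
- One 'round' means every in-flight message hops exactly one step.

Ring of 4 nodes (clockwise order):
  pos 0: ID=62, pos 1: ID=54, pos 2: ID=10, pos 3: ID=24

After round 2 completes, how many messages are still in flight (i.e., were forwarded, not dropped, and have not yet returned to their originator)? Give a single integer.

Round 1: pos1(id54) recv 62: fwd; pos2(id10) recv 54: fwd; pos3(id24) recv 10: drop; pos0(id62) recv 24: drop
Round 2: pos2(id10) recv 62: fwd; pos3(id24) recv 54: fwd
After round 2: 2 messages still in flight

Answer: 2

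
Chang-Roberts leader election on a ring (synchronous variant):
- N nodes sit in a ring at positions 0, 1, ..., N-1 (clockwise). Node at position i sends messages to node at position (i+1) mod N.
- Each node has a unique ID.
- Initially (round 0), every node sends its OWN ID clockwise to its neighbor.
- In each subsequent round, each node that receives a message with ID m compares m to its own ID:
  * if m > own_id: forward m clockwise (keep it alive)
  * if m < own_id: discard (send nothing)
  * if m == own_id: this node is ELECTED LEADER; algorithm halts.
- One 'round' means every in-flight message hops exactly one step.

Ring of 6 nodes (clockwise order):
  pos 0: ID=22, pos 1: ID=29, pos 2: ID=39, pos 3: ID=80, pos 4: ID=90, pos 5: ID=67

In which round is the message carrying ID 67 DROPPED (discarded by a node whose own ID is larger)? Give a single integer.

Round 1: pos1(id29) recv 22: drop; pos2(id39) recv 29: drop; pos3(id80) recv 39: drop; pos4(id90) recv 80: drop; pos5(id67) recv 90: fwd; pos0(id22) recv 67: fwd
Round 2: pos0(id22) recv 90: fwd; pos1(id29) recv 67: fwd
Round 3: pos1(id29) recv 90: fwd; pos2(id39) recv 67: fwd
Round 4: pos2(id39) recv 90: fwd; pos3(id80) recv 67: drop
Round 5: pos3(id80) recv 90: fwd
Round 6: pos4(id90) recv 90: ELECTED
Message ID 67 originates at pos 5; dropped at pos 3 in round 4

Answer: 4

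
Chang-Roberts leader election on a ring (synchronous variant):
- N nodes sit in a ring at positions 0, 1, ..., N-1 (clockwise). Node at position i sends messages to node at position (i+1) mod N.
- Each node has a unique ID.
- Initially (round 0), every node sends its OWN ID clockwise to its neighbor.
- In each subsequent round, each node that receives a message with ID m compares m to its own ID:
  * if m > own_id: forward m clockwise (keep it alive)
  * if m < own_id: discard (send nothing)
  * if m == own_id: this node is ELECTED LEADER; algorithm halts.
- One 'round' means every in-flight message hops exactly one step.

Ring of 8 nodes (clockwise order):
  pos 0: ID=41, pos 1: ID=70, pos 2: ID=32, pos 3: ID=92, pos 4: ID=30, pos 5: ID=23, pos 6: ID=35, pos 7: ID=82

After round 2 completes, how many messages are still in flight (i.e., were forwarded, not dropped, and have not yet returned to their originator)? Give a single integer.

Answer: 2

Derivation:
Round 1: pos1(id70) recv 41: drop; pos2(id32) recv 70: fwd; pos3(id92) recv 32: drop; pos4(id30) recv 92: fwd; pos5(id23) recv 30: fwd; pos6(id35) recv 23: drop; pos7(id82) recv 35: drop; pos0(id41) recv 82: fwd
Round 2: pos3(id92) recv 70: drop; pos5(id23) recv 92: fwd; pos6(id35) recv 30: drop; pos1(id70) recv 82: fwd
After round 2: 2 messages still in flight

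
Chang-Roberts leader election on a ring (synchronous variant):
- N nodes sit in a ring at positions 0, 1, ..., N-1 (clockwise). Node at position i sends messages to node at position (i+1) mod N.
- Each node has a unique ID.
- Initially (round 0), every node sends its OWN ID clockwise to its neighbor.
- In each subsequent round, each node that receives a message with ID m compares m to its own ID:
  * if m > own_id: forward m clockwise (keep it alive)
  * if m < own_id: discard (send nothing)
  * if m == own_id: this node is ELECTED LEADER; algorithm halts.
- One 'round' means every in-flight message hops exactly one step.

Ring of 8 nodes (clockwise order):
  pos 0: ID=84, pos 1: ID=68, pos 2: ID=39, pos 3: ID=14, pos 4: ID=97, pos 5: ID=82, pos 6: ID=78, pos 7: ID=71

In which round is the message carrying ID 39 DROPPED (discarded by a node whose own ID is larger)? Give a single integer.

Round 1: pos1(id68) recv 84: fwd; pos2(id39) recv 68: fwd; pos3(id14) recv 39: fwd; pos4(id97) recv 14: drop; pos5(id82) recv 97: fwd; pos6(id78) recv 82: fwd; pos7(id71) recv 78: fwd; pos0(id84) recv 71: drop
Round 2: pos2(id39) recv 84: fwd; pos3(id14) recv 68: fwd; pos4(id97) recv 39: drop; pos6(id78) recv 97: fwd; pos7(id71) recv 82: fwd; pos0(id84) recv 78: drop
Round 3: pos3(id14) recv 84: fwd; pos4(id97) recv 68: drop; pos7(id71) recv 97: fwd; pos0(id84) recv 82: drop
Round 4: pos4(id97) recv 84: drop; pos0(id84) recv 97: fwd
Round 5: pos1(id68) recv 97: fwd
Round 6: pos2(id39) recv 97: fwd
Round 7: pos3(id14) recv 97: fwd
Round 8: pos4(id97) recv 97: ELECTED
Message ID 39 originates at pos 2; dropped at pos 4 in round 2

Answer: 2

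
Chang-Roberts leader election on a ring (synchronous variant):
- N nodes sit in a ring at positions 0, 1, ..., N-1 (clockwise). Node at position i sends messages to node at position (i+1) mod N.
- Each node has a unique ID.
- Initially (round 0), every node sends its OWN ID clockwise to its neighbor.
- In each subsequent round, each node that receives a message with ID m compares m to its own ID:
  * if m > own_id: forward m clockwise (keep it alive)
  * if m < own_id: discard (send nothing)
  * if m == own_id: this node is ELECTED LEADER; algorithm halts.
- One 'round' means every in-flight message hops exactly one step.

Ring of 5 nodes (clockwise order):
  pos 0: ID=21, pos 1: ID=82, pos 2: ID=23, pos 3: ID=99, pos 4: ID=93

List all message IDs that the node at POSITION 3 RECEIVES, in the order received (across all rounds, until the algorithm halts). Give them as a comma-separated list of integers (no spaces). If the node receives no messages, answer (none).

Answer: 23,82,93,99

Derivation:
Round 1: pos1(id82) recv 21: drop; pos2(id23) recv 82: fwd; pos3(id99) recv 23: drop; pos4(id93) recv 99: fwd; pos0(id21) recv 93: fwd
Round 2: pos3(id99) recv 82: drop; pos0(id21) recv 99: fwd; pos1(id82) recv 93: fwd
Round 3: pos1(id82) recv 99: fwd; pos2(id23) recv 93: fwd
Round 4: pos2(id23) recv 99: fwd; pos3(id99) recv 93: drop
Round 5: pos3(id99) recv 99: ELECTED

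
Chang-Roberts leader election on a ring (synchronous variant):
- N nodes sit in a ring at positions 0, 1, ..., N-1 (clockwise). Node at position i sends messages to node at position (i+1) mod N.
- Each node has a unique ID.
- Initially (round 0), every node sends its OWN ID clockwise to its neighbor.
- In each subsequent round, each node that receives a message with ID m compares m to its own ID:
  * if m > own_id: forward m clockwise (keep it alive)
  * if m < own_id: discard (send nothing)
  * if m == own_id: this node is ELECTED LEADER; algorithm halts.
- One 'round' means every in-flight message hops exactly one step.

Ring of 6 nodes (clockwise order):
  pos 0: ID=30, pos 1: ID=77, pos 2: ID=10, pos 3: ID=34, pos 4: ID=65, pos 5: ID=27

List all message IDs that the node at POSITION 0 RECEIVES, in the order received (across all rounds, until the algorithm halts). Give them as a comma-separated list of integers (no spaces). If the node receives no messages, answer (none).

Answer: 27,65,77

Derivation:
Round 1: pos1(id77) recv 30: drop; pos2(id10) recv 77: fwd; pos3(id34) recv 10: drop; pos4(id65) recv 34: drop; pos5(id27) recv 65: fwd; pos0(id30) recv 27: drop
Round 2: pos3(id34) recv 77: fwd; pos0(id30) recv 65: fwd
Round 3: pos4(id65) recv 77: fwd; pos1(id77) recv 65: drop
Round 4: pos5(id27) recv 77: fwd
Round 5: pos0(id30) recv 77: fwd
Round 6: pos1(id77) recv 77: ELECTED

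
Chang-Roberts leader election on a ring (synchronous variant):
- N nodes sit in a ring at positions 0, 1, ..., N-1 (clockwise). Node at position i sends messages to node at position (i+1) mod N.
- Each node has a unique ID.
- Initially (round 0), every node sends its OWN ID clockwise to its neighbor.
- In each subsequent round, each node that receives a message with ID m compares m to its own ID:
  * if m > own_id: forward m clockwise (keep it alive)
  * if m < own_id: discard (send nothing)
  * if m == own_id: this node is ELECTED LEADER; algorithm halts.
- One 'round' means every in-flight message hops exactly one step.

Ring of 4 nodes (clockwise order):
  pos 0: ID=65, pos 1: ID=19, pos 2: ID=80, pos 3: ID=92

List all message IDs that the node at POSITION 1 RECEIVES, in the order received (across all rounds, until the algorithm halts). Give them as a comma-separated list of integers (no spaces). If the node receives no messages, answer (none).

Round 1: pos1(id19) recv 65: fwd; pos2(id80) recv 19: drop; pos3(id92) recv 80: drop; pos0(id65) recv 92: fwd
Round 2: pos2(id80) recv 65: drop; pos1(id19) recv 92: fwd
Round 3: pos2(id80) recv 92: fwd
Round 4: pos3(id92) recv 92: ELECTED

Answer: 65,92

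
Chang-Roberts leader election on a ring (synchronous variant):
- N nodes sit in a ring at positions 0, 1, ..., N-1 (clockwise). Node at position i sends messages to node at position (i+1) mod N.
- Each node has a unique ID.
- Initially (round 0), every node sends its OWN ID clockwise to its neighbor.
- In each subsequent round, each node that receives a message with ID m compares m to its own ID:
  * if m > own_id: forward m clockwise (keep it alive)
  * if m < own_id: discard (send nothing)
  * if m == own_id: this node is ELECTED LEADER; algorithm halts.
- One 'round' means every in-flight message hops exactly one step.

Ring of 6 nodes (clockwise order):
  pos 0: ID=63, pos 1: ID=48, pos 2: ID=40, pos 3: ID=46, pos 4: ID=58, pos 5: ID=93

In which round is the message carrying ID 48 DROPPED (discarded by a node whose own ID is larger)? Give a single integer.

Answer: 3

Derivation:
Round 1: pos1(id48) recv 63: fwd; pos2(id40) recv 48: fwd; pos3(id46) recv 40: drop; pos4(id58) recv 46: drop; pos5(id93) recv 58: drop; pos0(id63) recv 93: fwd
Round 2: pos2(id40) recv 63: fwd; pos3(id46) recv 48: fwd; pos1(id48) recv 93: fwd
Round 3: pos3(id46) recv 63: fwd; pos4(id58) recv 48: drop; pos2(id40) recv 93: fwd
Round 4: pos4(id58) recv 63: fwd; pos3(id46) recv 93: fwd
Round 5: pos5(id93) recv 63: drop; pos4(id58) recv 93: fwd
Round 6: pos5(id93) recv 93: ELECTED
Message ID 48 originates at pos 1; dropped at pos 4 in round 3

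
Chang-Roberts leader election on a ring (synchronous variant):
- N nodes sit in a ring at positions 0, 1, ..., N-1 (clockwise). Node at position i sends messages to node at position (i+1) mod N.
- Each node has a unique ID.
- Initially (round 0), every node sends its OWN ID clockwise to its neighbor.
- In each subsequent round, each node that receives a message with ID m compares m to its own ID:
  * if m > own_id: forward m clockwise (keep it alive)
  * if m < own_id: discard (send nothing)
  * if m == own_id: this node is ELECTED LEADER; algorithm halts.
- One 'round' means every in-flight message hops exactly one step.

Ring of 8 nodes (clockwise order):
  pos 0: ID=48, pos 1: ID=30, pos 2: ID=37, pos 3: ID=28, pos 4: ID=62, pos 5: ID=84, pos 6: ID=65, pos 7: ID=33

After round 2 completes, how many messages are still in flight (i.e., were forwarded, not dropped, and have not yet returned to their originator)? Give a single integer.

Round 1: pos1(id30) recv 48: fwd; pos2(id37) recv 30: drop; pos3(id28) recv 37: fwd; pos4(id62) recv 28: drop; pos5(id84) recv 62: drop; pos6(id65) recv 84: fwd; pos7(id33) recv 65: fwd; pos0(id48) recv 33: drop
Round 2: pos2(id37) recv 48: fwd; pos4(id62) recv 37: drop; pos7(id33) recv 84: fwd; pos0(id48) recv 65: fwd
After round 2: 3 messages still in flight

Answer: 3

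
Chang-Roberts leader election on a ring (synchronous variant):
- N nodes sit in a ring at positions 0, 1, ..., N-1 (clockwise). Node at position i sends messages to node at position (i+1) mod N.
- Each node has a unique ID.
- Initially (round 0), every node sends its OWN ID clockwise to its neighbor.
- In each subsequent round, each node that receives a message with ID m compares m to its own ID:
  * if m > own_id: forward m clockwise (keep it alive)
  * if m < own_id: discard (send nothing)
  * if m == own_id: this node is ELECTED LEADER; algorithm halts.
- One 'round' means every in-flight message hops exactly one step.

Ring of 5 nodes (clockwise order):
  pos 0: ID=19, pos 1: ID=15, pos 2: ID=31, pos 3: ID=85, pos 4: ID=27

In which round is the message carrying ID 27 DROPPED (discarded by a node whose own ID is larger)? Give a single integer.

Answer: 3

Derivation:
Round 1: pos1(id15) recv 19: fwd; pos2(id31) recv 15: drop; pos3(id85) recv 31: drop; pos4(id27) recv 85: fwd; pos0(id19) recv 27: fwd
Round 2: pos2(id31) recv 19: drop; pos0(id19) recv 85: fwd; pos1(id15) recv 27: fwd
Round 3: pos1(id15) recv 85: fwd; pos2(id31) recv 27: drop
Round 4: pos2(id31) recv 85: fwd
Round 5: pos3(id85) recv 85: ELECTED
Message ID 27 originates at pos 4; dropped at pos 2 in round 3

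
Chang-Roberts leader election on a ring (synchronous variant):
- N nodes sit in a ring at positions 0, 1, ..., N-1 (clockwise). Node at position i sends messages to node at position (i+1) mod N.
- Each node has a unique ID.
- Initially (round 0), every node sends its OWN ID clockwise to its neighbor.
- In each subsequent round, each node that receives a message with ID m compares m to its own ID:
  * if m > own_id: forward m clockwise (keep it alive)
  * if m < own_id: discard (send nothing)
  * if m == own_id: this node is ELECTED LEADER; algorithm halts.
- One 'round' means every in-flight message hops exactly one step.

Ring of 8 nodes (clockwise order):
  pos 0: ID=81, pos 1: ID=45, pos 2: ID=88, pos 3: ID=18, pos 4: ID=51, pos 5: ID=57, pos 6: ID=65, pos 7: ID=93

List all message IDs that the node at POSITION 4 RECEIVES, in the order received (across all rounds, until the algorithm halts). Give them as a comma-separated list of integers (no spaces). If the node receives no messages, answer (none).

Round 1: pos1(id45) recv 81: fwd; pos2(id88) recv 45: drop; pos3(id18) recv 88: fwd; pos4(id51) recv 18: drop; pos5(id57) recv 51: drop; pos6(id65) recv 57: drop; pos7(id93) recv 65: drop; pos0(id81) recv 93: fwd
Round 2: pos2(id88) recv 81: drop; pos4(id51) recv 88: fwd; pos1(id45) recv 93: fwd
Round 3: pos5(id57) recv 88: fwd; pos2(id88) recv 93: fwd
Round 4: pos6(id65) recv 88: fwd; pos3(id18) recv 93: fwd
Round 5: pos7(id93) recv 88: drop; pos4(id51) recv 93: fwd
Round 6: pos5(id57) recv 93: fwd
Round 7: pos6(id65) recv 93: fwd
Round 8: pos7(id93) recv 93: ELECTED

Answer: 18,88,93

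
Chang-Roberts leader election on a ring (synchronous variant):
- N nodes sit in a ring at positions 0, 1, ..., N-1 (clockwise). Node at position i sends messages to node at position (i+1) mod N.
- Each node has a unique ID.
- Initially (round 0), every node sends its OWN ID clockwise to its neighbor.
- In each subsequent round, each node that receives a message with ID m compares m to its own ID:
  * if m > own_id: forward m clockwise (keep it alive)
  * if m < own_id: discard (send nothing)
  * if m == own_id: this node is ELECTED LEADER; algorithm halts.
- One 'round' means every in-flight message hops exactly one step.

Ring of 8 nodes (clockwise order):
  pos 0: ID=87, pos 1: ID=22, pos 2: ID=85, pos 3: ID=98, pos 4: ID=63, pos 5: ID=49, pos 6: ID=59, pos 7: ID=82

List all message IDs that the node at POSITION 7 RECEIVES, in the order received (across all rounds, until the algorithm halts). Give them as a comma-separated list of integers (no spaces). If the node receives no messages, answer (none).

Answer: 59,63,98

Derivation:
Round 1: pos1(id22) recv 87: fwd; pos2(id85) recv 22: drop; pos3(id98) recv 85: drop; pos4(id63) recv 98: fwd; pos5(id49) recv 63: fwd; pos6(id59) recv 49: drop; pos7(id82) recv 59: drop; pos0(id87) recv 82: drop
Round 2: pos2(id85) recv 87: fwd; pos5(id49) recv 98: fwd; pos6(id59) recv 63: fwd
Round 3: pos3(id98) recv 87: drop; pos6(id59) recv 98: fwd; pos7(id82) recv 63: drop
Round 4: pos7(id82) recv 98: fwd
Round 5: pos0(id87) recv 98: fwd
Round 6: pos1(id22) recv 98: fwd
Round 7: pos2(id85) recv 98: fwd
Round 8: pos3(id98) recv 98: ELECTED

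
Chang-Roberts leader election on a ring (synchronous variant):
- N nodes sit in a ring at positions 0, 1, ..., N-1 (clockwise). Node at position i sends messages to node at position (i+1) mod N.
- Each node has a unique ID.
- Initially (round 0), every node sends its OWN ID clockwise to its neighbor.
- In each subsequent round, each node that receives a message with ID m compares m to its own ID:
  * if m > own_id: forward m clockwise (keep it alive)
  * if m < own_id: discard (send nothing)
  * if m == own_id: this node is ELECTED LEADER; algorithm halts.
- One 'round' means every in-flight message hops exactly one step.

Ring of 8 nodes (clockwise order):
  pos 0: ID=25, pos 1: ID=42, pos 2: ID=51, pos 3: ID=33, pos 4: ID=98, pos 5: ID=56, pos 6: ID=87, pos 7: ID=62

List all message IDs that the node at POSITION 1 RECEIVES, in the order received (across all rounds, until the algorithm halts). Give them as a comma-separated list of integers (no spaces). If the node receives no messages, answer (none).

Round 1: pos1(id42) recv 25: drop; pos2(id51) recv 42: drop; pos3(id33) recv 51: fwd; pos4(id98) recv 33: drop; pos5(id56) recv 98: fwd; pos6(id87) recv 56: drop; pos7(id62) recv 87: fwd; pos0(id25) recv 62: fwd
Round 2: pos4(id98) recv 51: drop; pos6(id87) recv 98: fwd; pos0(id25) recv 87: fwd; pos1(id42) recv 62: fwd
Round 3: pos7(id62) recv 98: fwd; pos1(id42) recv 87: fwd; pos2(id51) recv 62: fwd
Round 4: pos0(id25) recv 98: fwd; pos2(id51) recv 87: fwd; pos3(id33) recv 62: fwd
Round 5: pos1(id42) recv 98: fwd; pos3(id33) recv 87: fwd; pos4(id98) recv 62: drop
Round 6: pos2(id51) recv 98: fwd; pos4(id98) recv 87: drop
Round 7: pos3(id33) recv 98: fwd
Round 8: pos4(id98) recv 98: ELECTED

Answer: 25,62,87,98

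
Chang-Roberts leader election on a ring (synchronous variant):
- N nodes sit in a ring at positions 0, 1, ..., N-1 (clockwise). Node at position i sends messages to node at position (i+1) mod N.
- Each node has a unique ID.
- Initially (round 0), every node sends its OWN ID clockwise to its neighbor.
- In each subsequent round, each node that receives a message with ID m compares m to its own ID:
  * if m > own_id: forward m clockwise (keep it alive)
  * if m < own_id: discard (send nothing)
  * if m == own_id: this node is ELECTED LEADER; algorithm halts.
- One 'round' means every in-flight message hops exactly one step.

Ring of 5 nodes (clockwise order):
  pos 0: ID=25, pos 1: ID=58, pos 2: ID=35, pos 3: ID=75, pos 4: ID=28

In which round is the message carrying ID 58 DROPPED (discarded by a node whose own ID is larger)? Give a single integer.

Answer: 2

Derivation:
Round 1: pos1(id58) recv 25: drop; pos2(id35) recv 58: fwd; pos3(id75) recv 35: drop; pos4(id28) recv 75: fwd; pos0(id25) recv 28: fwd
Round 2: pos3(id75) recv 58: drop; pos0(id25) recv 75: fwd; pos1(id58) recv 28: drop
Round 3: pos1(id58) recv 75: fwd
Round 4: pos2(id35) recv 75: fwd
Round 5: pos3(id75) recv 75: ELECTED
Message ID 58 originates at pos 1; dropped at pos 3 in round 2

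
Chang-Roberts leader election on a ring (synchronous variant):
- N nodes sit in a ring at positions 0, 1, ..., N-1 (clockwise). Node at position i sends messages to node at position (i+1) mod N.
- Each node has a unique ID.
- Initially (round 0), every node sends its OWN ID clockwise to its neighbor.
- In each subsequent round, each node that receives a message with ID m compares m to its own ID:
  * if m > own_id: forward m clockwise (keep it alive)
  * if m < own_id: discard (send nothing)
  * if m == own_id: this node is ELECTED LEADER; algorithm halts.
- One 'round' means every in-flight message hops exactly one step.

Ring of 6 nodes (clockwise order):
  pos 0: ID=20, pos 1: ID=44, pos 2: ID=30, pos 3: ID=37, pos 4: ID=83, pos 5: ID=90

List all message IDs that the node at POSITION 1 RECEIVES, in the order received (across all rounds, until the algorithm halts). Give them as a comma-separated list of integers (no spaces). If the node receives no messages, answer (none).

Round 1: pos1(id44) recv 20: drop; pos2(id30) recv 44: fwd; pos3(id37) recv 30: drop; pos4(id83) recv 37: drop; pos5(id90) recv 83: drop; pos0(id20) recv 90: fwd
Round 2: pos3(id37) recv 44: fwd; pos1(id44) recv 90: fwd
Round 3: pos4(id83) recv 44: drop; pos2(id30) recv 90: fwd
Round 4: pos3(id37) recv 90: fwd
Round 5: pos4(id83) recv 90: fwd
Round 6: pos5(id90) recv 90: ELECTED

Answer: 20,90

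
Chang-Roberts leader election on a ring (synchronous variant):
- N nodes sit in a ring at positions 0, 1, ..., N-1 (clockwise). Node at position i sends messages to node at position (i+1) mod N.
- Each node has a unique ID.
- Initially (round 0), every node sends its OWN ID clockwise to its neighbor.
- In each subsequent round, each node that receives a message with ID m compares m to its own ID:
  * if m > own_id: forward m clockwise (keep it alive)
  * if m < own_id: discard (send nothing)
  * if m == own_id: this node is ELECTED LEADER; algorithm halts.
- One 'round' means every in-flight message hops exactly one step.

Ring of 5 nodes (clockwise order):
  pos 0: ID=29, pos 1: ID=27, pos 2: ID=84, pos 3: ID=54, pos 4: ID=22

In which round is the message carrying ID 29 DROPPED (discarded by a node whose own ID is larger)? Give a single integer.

Answer: 2

Derivation:
Round 1: pos1(id27) recv 29: fwd; pos2(id84) recv 27: drop; pos3(id54) recv 84: fwd; pos4(id22) recv 54: fwd; pos0(id29) recv 22: drop
Round 2: pos2(id84) recv 29: drop; pos4(id22) recv 84: fwd; pos0(id29) recv 54: fwd
Round 3: pos0(id29) recv 84: fwd; pos1(id27) recv 54: fwd
Round 4: pos1(id27) recv 84: fwd; pos2(id84) recv 54: drop
Round 5: pos2(id84) recv 84: ELECTED
Message ID 29 originates at pos 0; dropped at pos 2 in round 2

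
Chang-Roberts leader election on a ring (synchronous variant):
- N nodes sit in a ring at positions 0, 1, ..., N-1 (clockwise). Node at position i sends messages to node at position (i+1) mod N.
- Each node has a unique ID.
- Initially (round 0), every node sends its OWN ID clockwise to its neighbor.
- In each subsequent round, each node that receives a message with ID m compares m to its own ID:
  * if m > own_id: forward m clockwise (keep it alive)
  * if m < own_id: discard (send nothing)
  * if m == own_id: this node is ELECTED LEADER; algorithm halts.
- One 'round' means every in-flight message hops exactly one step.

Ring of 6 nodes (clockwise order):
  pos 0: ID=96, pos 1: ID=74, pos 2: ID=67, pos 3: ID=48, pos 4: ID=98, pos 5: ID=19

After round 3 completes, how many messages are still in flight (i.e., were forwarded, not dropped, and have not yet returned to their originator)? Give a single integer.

Round 1: pos1(id74) recv 96: fwd; pos2(id67) recv 74: fwd; pos3(id48) recv 67: fwd; pos4(id98) recv 48: drop; pos5(id19) recv 98: fwd; pos0(id96) recv 19: drop
Round 2: pos2(id67) recv 96: fwd; pos3(id48) recv 74: fwd; pos4(id98) recv 67: drop; pos0(id96) recv 98: fwd
Round 3: pos3(id48) recv 96: fwd; pos4(id98) recv 74: drop; pos1(id74) recv 98: fwd
After round 3: 2 messages still in flight

Answer: 2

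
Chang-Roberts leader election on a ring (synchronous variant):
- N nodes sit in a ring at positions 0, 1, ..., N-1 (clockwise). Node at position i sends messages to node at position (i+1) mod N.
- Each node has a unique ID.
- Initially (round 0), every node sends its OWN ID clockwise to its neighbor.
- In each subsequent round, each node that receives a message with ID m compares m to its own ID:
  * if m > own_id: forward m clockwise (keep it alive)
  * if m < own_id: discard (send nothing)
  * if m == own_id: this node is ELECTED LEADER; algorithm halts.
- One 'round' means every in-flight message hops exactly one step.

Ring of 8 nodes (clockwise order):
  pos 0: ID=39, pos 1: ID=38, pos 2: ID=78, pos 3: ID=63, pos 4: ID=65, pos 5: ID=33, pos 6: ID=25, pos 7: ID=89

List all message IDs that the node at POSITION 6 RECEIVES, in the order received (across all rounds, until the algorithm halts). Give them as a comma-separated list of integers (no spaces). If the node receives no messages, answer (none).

Round 1: pos1(id38) recv 39: fwd; pos2(id78) recv 38: drop; pos3(id63) recv 78: fwd; pos4(id65) recv 63: drop; pos5(id33) recv 65: fwd; pos6(id25) recv 33: fwd; pos7(id89) recv 25: drop; pos0(id39) recv 89: fwd
Round 2: pos2(id78) recv 39: drop; pos4(id65) recv 78: fwd; pos6(id25) recv 65: fwd; pos7(id89) recv 33: drop; pos1(id38) recv 89: fwd
Round 3: pos5(id33) recv 78: fwd; pos7(id89) recv 65: drop; pos2(id78) recv 89: fwd
Round 4: pos6(id25) recv 78: fwd; pos3(id63) recv 89: fwd
Round 5: pos7(id89) recv 78: drop; pos4(id65) recv 89: fwd
Round 6: pos5(id33) recv 89: fwd
Round 7: pos6(id25) recv 89: fwd
Round 8: pos7(id89) recv 89: ELECTED

Answer: 33,65,78,89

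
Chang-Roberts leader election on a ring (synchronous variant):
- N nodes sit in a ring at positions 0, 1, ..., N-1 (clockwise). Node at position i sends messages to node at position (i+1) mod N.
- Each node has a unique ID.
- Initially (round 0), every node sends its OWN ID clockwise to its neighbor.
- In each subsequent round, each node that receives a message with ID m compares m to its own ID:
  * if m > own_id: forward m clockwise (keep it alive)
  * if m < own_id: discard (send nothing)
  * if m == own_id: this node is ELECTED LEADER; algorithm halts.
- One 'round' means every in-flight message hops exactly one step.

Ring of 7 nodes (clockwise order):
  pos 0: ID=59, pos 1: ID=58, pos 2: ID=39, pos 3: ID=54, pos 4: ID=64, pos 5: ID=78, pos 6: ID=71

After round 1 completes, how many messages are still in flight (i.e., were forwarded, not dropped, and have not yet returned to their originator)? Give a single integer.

Round 1: pos1(id58) recv 59: fwd; pos2(id39) recv 58: fwd; pos3(id54) recv 39: drop; pos4(id64) recv 54: drop; pos5(id78) recv 64: drop; pos6(id71) recv 78: fwd; pos0(id59) recv 71: fwd
After round 1: 4 messages still in flight

Answer: 4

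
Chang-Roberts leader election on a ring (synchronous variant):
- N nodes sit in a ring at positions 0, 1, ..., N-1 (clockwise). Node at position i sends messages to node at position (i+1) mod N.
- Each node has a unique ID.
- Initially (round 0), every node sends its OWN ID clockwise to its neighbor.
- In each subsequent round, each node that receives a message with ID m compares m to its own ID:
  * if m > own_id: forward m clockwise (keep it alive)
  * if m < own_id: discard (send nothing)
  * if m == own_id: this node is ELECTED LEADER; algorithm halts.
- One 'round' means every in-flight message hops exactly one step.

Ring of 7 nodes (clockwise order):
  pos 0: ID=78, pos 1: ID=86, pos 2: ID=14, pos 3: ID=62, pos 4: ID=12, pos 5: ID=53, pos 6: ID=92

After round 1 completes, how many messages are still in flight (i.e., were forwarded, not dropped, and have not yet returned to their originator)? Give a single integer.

Round 1: pos1(id86) recv 78: drop; pos2(id14) recv 86: fwd; pos3(id62) recv 14: drop; pos4(id12) recv 62: fwd; pos5(id53) recv 12: drop; pos6(id92) recv 53: drop; pos0(id78) recv 92: fwd
After round 1: 3 messages still in flight

Answer: 3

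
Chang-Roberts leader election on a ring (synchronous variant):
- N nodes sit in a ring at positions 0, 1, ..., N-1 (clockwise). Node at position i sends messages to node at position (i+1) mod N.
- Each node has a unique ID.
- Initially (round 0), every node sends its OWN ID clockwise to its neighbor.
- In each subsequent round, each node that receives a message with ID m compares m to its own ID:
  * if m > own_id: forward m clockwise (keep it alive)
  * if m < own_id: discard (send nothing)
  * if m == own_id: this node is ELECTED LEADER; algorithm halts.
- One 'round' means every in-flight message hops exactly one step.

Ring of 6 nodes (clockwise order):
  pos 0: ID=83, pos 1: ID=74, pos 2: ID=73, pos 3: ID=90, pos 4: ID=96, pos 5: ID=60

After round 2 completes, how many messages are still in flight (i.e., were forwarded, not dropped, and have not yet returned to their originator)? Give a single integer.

Answer: 2

Derivation:
Round 1: pos1(id74) recv 83: fwd; pos2(id73) recv 74: fwd; pos3(id90) recv 73: drop; pos4(id96) recv 90: drop; pos5(id60) recv 96: fwd; pos0(id83) recv 60: drop
Round 2: pos2(id73) recv 83: fwd; pos3(id90) recv 74: drop; pos0(id83) recv 96: fwd
After round 2: 2 messages still in flight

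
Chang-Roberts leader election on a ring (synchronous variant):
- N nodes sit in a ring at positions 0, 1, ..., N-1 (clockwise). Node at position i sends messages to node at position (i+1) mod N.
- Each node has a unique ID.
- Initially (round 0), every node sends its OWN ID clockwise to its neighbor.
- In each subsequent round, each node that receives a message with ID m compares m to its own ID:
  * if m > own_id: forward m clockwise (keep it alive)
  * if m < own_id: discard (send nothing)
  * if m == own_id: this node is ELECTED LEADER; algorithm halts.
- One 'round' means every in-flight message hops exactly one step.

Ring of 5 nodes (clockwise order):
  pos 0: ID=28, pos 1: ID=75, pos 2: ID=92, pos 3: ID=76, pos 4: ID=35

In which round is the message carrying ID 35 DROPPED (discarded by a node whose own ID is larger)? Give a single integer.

Answer: 2

Derivation:
Round 1: pos1(id75) recv 28: drop; pos2(id92) recv 75: drop; pos3(id76) recv 92: fwd; pos4(id35) recv 76: fwd; pos0(id28) recv 35: fwd
Round 2: pos4(id35) recv 92: fwd; pos0(id28) recv 76: fwd; pos1(id75) recv 35: drop
Round 3: pos0(id28) recv 92: fwd; pos1(id75) recv 76: fwd
Round 4: pos1(id75) recv 92: fwd; pos2(id92) recv 76: drop
Round 5: pos2(id92) recv 92: ELECTED
Message ID 35 originates at pos 4; dropped at pos 1 in round 2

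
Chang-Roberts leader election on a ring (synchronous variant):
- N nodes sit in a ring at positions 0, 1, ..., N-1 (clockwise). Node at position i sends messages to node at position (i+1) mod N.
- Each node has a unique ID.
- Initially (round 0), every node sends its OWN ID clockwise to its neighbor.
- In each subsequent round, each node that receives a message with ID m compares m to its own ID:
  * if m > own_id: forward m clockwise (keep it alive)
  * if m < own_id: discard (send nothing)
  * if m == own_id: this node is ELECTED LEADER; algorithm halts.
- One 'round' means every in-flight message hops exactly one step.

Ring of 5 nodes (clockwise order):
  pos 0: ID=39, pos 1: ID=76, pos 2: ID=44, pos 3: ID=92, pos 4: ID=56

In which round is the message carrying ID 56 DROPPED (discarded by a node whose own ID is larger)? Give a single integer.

Round 1: pos1(id76) recv 39: drop; pos2(id44) recv 76: fwd; pos3(id92) recv 44: drop; pos4(id56) recv 92: fwd; pos0(id39) recv 56: fwd
Round 2: pos3(id92) recv 76: drop; pos0(id39) recv 92: fwd; pos1(id76) recv 56: drop
Round 3: pos1(id76) recv 92: fwd
Round 4: pos2(id44) recv 92: fwd
Round 5: pos3(id92) recv 92: ELECTED
Message ID 56 originates at pos 4; dropped at pos 1 in round 2

Answer: 2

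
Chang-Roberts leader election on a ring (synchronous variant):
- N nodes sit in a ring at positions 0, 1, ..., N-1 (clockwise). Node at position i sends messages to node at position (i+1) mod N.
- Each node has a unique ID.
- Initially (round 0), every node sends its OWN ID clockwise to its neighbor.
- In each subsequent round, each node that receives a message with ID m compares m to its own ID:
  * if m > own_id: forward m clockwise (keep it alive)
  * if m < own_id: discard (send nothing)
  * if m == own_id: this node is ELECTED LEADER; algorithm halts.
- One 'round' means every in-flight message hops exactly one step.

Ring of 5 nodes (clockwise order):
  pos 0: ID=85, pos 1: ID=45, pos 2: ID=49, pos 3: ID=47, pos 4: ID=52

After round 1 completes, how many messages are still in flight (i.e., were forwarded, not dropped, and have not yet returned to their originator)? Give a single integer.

Round 1: pos1(id45) recv 85: fwd; pos2(id49) recv 45: drop; pos3(id47) recv 49: fwd; pos4(id52) recv 47: drop; pos0(id85) recv 52: drop
After round 1: 2 messages still in flight

Answer: 2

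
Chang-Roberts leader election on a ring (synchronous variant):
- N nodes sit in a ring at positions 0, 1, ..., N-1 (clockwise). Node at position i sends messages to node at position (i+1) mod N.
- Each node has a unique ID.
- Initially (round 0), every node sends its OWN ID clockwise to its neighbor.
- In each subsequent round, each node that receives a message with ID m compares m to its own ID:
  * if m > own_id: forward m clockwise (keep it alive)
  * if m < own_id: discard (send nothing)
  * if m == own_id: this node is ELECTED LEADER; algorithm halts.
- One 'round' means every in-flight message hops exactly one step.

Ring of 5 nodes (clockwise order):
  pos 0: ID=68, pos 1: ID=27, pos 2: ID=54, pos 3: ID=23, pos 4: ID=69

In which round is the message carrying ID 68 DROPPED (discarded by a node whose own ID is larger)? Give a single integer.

Round 1: pos1(id27) recv 68: fwd; pos2(id54) recv 27: drop; pos3(id23) recv 54: fwd; pos4(id69) recv 23: drop; pos0(id68) recv 69: fwd
Round 2: pos2(id54) recv 68: fwd; pos4(id69) recv 54: drop; pos1(id27) recv 69: fwd
Round 3: pos3(id23) recv 68: fwd; pos2(id54) recv 69: fwd
Round 4: pos4(id69) recv 68: drop; pos3(id23) recv 69: fwd
Round 5: pos4(id69) recv 69: ELECTED
Message ID 68 originates at pos 0; dropped at pos 4 in round 4

Answer: 4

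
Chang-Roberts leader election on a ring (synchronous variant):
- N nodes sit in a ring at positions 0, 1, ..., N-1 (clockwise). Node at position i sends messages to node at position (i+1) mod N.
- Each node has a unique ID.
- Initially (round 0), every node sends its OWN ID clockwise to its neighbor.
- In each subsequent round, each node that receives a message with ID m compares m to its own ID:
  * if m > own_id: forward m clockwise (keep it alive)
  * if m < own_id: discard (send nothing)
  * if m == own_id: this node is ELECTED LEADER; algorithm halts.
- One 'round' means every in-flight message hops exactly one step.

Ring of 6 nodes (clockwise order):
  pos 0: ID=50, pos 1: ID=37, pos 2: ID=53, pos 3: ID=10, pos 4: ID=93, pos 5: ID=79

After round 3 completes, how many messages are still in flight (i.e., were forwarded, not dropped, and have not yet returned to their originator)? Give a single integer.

Answer: 2

Derivation:
Round 1: pos1(id37) recv 50: fwd; pos2(id53) recv 37: drop; pos3(id10) recv 53: fwd; pos4(id93) recv 10: drop; pos5(id79) recv 93: fwd; pos0(id50) recv 79: fwd
Round 2: pos2(id53) recv 50: drop; pos4(id93) recv 53: drop; pos0(id50) recv 93: fwd; pos1(id37) recv 79: fwd
Round 3: pos1(id37) recv 93: fwd; pos2(id53) recv 79: fwd
After round 3: 2 messages still in flight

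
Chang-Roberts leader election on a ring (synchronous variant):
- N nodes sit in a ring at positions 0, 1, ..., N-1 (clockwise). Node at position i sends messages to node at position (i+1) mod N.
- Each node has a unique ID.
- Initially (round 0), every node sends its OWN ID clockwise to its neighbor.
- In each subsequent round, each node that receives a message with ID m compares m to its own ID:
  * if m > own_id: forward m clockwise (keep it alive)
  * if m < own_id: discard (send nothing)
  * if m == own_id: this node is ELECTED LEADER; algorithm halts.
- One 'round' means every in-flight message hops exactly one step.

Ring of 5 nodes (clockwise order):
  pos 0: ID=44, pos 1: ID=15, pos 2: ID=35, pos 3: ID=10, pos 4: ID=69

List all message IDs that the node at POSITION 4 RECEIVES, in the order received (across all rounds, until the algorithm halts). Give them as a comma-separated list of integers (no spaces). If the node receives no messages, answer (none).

Answer: 10,35,44,69

Derivation:
Round 1: pos1(id15) recv 44: fwd; pos2(id35) recv 15: drop; pos3(id10) recv 35: fwd; pos4(id69) recv 10: drop; pos0(id44) recv 69: fwd
Round 2: pos2(id35) recv 44: fwd; pos4(id69) recv 35: drop; pos1(id15) recv 69: fwd
Round 3: pos3(id10) recv 44: fwd; pos2(id35) recv 69: fwd
Round 4: pos4(id69) recv 44: drop; pos3(id10) recv 69: fwd
Round 5: pos4(id69) recv 69: ELECTED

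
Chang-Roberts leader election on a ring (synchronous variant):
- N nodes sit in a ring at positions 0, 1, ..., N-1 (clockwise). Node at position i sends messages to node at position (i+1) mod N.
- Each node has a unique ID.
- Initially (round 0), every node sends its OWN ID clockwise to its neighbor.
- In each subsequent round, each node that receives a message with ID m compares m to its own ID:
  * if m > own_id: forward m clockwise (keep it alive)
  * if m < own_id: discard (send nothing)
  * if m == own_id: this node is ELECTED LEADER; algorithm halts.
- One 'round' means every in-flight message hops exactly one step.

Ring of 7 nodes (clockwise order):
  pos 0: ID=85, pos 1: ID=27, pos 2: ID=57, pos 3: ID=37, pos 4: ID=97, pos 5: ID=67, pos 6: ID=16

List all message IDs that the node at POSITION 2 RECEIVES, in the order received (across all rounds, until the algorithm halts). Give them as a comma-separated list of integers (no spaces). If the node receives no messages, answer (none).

Answer: 27,85,97

Derivation:
Round 1: pos1(id27) recv 85: fwd; pos2(id57) recv 27: drop; pos3(id37) recv 57: fwd; pos4(id97) recv 37: drop; pos5(id67) recv 97: fwd; pos6(id16) recv 67: fwd; pos0(id85) recv 16: drop
Round 2: pos2(id57) recv 85: fwd; pos4(id97) recv 57: drop; pos6(id16) recv 97: fwd; pos0(id85) recv 67: drop
Round 3: pos3(id37) recv 85: fwd; pos0(id85) recv 97: fwd
Round 4: pos4(id97) recv 85: drop; pos1(id27) recv 97: fwd
Round 5: pos2(id57) recv 97: fwd
Round 6: pos3(id37) recv 97: fwd
Round 7: pos4(id97) recv 97: ELECTED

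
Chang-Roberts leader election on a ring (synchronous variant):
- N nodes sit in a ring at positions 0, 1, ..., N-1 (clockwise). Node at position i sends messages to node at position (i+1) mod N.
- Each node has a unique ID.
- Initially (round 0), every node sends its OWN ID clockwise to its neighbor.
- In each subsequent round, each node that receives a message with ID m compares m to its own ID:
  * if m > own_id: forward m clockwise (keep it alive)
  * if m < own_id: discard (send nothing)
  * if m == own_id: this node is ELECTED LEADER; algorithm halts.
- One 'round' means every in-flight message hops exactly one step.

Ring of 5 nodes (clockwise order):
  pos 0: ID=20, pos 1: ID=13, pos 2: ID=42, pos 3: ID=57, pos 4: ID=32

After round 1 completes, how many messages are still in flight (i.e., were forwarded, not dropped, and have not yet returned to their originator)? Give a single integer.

Answer: 3

Derivation:
Round 1: pos1(id13) recv 20: fwd; pos2(id42) recv 13: drop; pos3(id57) recv 42: drop; pos4(id32) recv 57: fwd; pos0(id20) recv 32: fwd
After round 1: 3 messages still in flight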